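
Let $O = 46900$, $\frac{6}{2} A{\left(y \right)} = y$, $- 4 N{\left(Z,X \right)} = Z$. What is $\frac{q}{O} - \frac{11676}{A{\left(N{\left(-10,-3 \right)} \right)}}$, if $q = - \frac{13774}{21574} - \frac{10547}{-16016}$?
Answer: $- \frac{16218282984088209}{1157522766400} \approx -14011.0$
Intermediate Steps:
$q = \frac{495471}{24680656}$ ($q = \left(-13774\right) \frac{1}{21574} - - \frac{10547}{16016} = - \frac{6887}{10787} + \frac{10547}{16016} = \frac{495471}{24680656} \approx 0.020075$)
$N{\left(Z,X \right)} = - \frac{Z}{4}$
$A{\left(y \right)} = \frac{y}{3}$
$\frac{q}{O} - \frac{11676}{A{\left(N{\left(-10,-3 \right)} \right)}} = \frac{495471}{24680656 \cdot 46900} - \frac{11676}{\frac{1}{3} \left(\left(- \frac{1}{4}\right) \left(-10\right)\right)} = \frac{495471}{24680656} \cdot \frac{1}{46900} - \frac{11676}{\frac{1}{3} \cdot \frac{5}{2}} = \frac{495471}{1157522766400} - \frac{11676}{\frac{5}{6}} = \frac{495471}{1157522766400} - \frac{70056}{5} = - \frac{16218282984088209}{1157522766400}$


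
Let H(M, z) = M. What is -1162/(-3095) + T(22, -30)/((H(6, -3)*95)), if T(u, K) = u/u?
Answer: 133087/352830 ≈ 0.37720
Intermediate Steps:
T(u, K) = 1
-1162/(-3095) + T(22, -30)/((H(6, -3)*95)) = -1162/(-3095) + 1/(6*95) = -1162*(-1/3095) + 1/570 = 1162/3095 + 1*(1/570) = 1162/3095 + 1/570 = 133087/352830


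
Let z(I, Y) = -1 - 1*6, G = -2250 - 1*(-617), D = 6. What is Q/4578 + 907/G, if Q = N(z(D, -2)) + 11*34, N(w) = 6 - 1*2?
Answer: -84166/177997 ≈ -0.47285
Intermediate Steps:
G = -1633 (G = -2250 + 617 = -1633)
z(I, Y) = -7 (z(I, Y) = -1 - 6 = -7)
N(w) = 4 (N(w) = 6 - 2 = 4)
Q = 378 (Q = 4 + 11*34 = 4 + 374 = 378)
Q/4578 + 907/G = 378/4578 + 907/(-1633) = 378*(1/4578) + 907*(-1/1633) = 9/109 - 907/1633 = -84166/177997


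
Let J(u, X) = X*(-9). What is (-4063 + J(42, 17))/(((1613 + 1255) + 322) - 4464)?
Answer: 2108/637 ≈ 3.3093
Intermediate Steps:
J(u, X) = -9*X
(-4063 + J(42, 17))/(((1613 + 1255) + 322) - 4464) = (-4063 - 9*17)/(((1613 + 1255) + 322) - 4464) = (-4063 - 153)/((2868 + 322) - 4464) = -4216/(3190 - 4464) = -4216/(-1274) = -4216*(-1/1274) = 2108/637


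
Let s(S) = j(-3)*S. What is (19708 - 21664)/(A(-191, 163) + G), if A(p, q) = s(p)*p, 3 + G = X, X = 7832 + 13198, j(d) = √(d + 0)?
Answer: -3427401/369560401 + 5946403*I*√3/369560401 ≈ -0.0092743 + 0.02787*I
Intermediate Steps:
j(d) = √d
s(S) = I*S*√3 (s(S) = √(-3)*S = (I*√3)*S = I*S*√3)
X = 21030
G = 21027 (G = -3 + 21030 = 21027)
A(p, q) = I*√3*p² (A(p, q) = (I*p*√3)*p = I*√3*p²)
(19708 - 21664)/(A(-191, 163) + G) = (19708 - 21664)/(I*√3*(-191)² + 21027) = -1956/(I*√3*36481 + 21027) = -1956/(36481*I*√3 + 21027) = -1956/(21027 + 36481*I*√3)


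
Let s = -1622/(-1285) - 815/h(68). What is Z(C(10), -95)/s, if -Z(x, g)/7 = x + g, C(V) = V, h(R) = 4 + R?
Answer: -55049400/930491 ≈ -59.162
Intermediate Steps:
s = -930491/92520 (s = -1622/(-1285) - 815/(4 + 68) = -1622*(-1/1285) - 815/72 = 1622/1285 - 815*1/72 = 1622/1285 - 815/72 = -930491/92520 ≈ -10.057)
Z(x, g) = -7*g - 7*x (Z(x, g) = -7*(x + g) = -7*(g + x) = -7*g - 7*x)
Z(C(10), -95)/s = (-7*(-95) - 7*10)/(-930491/92520) = (665 - 70)*(-92520/930491) = 595*(-92520/930491) = -55049400/930491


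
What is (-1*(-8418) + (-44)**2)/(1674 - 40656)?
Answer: -5177/19491 ≈ -0.26561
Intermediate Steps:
(-1*(-8418) + (-44)**2)/(1674 - 40656) = (8418 + 1936)/(-38982) = 10354*(-1/38982) = -5177/19491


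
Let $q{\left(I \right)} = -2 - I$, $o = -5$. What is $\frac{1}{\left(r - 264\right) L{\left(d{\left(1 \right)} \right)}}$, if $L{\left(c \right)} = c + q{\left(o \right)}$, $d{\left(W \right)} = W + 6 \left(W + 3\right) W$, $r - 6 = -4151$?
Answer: $- \frac{1}{123452} \approx -8.1003 \cdot 10^{-6}$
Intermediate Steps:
$r = -4145$ ($r = 6 - 4151 = -4145$)
$d{\left(W \right)} = W + 6 W \left(3 + W\right)$ ($d{\left(W \right)} = W + 6 \left(3 + W\right) W = W + 6 W \left(3 + W\right)$)
$L{\left(c \right)} = 3 + c$ ($L{\left(c \right)} = c - -3 = c + \left(-2 + 5\right) = c + 3 = 3 + c$)
$\frac{1}{\left(r - 264\right) L{\left(d{\left(1 \right)} \right)}} = \frac{1}{\left(-4145 - 264\right) \left(3 + 1 \left(19 + 6 \cdot 1\right)\right)} = \frac{1}{\left(-4409\right) \left(3 + 1 \left(19 + 6\right)\right)} = - \frac{1}{4409 \left(3 + 1 \cdot 25\right)} = - \frac{1}{4409 \left(3 + 25\right)} = - \frac{1}{4409 \cdot 28} = \left(- \frac{1}{4409}\right) \frac{1}{28} = - \frac{1}{123452}$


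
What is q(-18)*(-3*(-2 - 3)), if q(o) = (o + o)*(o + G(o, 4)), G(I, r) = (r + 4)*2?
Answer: 1080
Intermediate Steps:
G(I, r) = 8 + 2*r (G(I, r) = (4 + r)*2 = 8 + 2*r)
q(o) = 2*o*(16 + o) (q(o) = (o + o)*(o + (8 + 2*4)) = (2*o)*(o + (8 + 8)) = (2*o)*(o + 16) = (2*o)*(16 + o) = 2*o*(16 + o))
q(-18)*(-3*(-2 - 3)) = (2*(-18)*(16 - 18))*(-3*(-2 - 3)) = (2*(-18)*(-2))*(-3*(-5)) = 72*15 = 1080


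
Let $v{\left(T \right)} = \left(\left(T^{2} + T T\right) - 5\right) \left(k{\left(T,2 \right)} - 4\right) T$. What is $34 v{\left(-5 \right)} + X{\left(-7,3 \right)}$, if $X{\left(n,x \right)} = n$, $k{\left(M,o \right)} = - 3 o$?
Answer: $76493$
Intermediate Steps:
$v{\left(T \right)} = - 10 T \left(-5 + 2 T^{2}\right)$ ($v{\left(T \right)} = \left(\left(T^{2} + T T\right) - 5\right) \left(\left(-3\right) 2 - 4\right) T = \left(\left(T^{2} + T^{2}\right) - 5\right) \left(-6 - 4\right) T = \left(2 T^{2} - 5\right) \left(- 10 T\right) = \left(-5 + 2 T^{2}\right) \left(- 10 T\right) = - 10 T \left(-5 + 2 T^{2}\right)$)
$34 v{\left(-5 \right)} + X{\left(-7,3 \right)} = 34 \left(- 20 \left(-5\right)^{3} + 50 \left(-5\right)\right) - 7 = 34 \left(\left(-20\right) \left(-125\right) - 250\right) - 7 = 34 \left(2500 - 250\right) - 7 = 34 \cdot 2250 - 7 = 76500 - 7 = 76493$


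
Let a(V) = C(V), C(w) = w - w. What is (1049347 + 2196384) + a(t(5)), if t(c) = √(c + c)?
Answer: 3245731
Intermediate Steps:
t(c) = √2*√c (t(c) = √(2*c) = √2*√c)
C(w) = 0
a(V) = 0
(1049347 + 2196384) + a(t(5)) = (1049347 + 2196384) + 0 = 3245731 + 0 = 3245731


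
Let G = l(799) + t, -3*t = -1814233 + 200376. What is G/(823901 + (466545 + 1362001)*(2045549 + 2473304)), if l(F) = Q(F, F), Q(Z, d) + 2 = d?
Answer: 1616248/24788794204917 ≈ 6.5201e-8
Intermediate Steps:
Q(Z, d) = -2 + d
l(F) = -2 + F
t = 1613857/3 (t = -(-1814233 + 200376)/3 = -⅓*(-1613857) = 1613857/3 ≈ 5.3795e+5)
G = 1616248/3 (G = (-2 + 799) + 1613857/3 = 797 + 1613857/3 = 1616248/3 ≈ 5.3875e+5)
G/(823901 + (466545 + 1362001)*(2045549 + 2473304)) = 1616248/(3*(823901 + (466545 + 1362001)*(2045549 + 2473304))) = 1616248/(3*(823901 + 1828546*4518853)) = 1616248/(3*(823901 + 8262930577738)) = (1616248/3)/8262931401639 = (1616248/3)*(1/8262931401639) = 1616248/24788794204917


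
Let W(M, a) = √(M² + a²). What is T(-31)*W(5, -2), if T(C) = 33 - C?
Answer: 64*√29 ≈ 344.65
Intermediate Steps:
T(-31)*W(5, -2) = (33 - 1*(-31))*√(5² + (-2)²) = (33 + 31)*√(25 + 4) = 64*√29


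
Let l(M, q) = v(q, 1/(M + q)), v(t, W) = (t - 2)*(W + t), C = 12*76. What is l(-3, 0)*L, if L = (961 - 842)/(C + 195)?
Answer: 238/3321 ≈ 0.071665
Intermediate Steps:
C = 912
v(t, W) = (-2 + t)*(W + t)
l(M, q) = q² - 2*q - 2/(M + q) + q/(M + q) (l(M, q) = q² - 2/(M + q) - 2*q + q/(M + q) = q² - 2*q - 2/(M + q) + q/(M + q))
L = 119/1107 (L = (961 - 842)/(912 + 195) = 119/1107 ≈ 0.10750)
l(-3, 0)*L = ((-2 + 0 + 0*(-2 + 0)*(-3 + 0))/(-3 + 0))*(119/1107) = ((-2 + 0 + 0*(-2)*(-3))/(-3))*(119/1107) = -(-2 + 0 + 0)/3*(119/1107) = -⅓*(-2)*(119/1107) = (⅔)*(119/1107) = 238/3321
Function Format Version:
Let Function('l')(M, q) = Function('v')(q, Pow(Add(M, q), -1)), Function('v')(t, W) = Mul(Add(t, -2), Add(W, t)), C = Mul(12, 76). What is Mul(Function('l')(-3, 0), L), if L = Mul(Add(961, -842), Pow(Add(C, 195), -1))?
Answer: Rational(238, 3321) ≈ 0.071665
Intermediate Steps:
C = 912
Function('v')(t, W) = Mul(Add(-2, t), Add(W, t))
Function('l')(M, q) = Add(Pow(q, 2), Mul(-2, q), Mul(-2, Pow(Add(M, q), -1)), Mul(q, Pow(Add(M, q), -1))) (Function('l')(M, q) = Add(Pow(q, 2), Mul(-2, Pow(Add(M, q), -1)), Mul(-2, q), Mul(Pow(Add(M, q), -1), q)) = Add(Pow(q, 2), Mul(-2, Pow(Add(M, q), -1)), Mul(-2, q), Mul(q, Pow(Add(M, q), -1))) = Add(Pow(q, 2), Mul(-2, q), Mul(-2, Pow(Add(M, q), -1)), Mul(q, Pow(Add(M, q), -1))))
L = Rational(119, 1107) (L = Mul(Add(961, -842), Pow(Add(912, 195), -1)) = Mul(119, Pow(1107, -1)) = Mul(119, Rational(1, 1107)) = Rational(119, 1107) ≈ 0.10750)
Mul(Function('l')(-3, 0), L) = Mul(Mul(Pow(Add(-3, 0), -1), Add(-2, 0, Mul(0, Add(-2, 0), Add(-3, 0)))), Rational(119, 1107)) = Mul(Mul(Pow(-3, -1), Add(-2, 0, Mul(0, -2, -3))), Rational(119, 1107)) = Mul(Mul(Rational(-1, 3), Add(-2, 0, 0)), Rational(119, 1107)) = Mul(Mul(Rational(-1, 3), -2), Rational(119, 1107)) = Mul(Rational(2, 3), Rational(119, 1107)) = Rational(238, 3321)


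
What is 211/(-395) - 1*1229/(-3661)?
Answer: -287016/1446095 ≈ -0.19848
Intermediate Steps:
211/(-395) - 1*1229/(-3661) = 211*(-1/395) - 1229*(-1/3661) = -211/395 + 1229/3661 = -287016/1446095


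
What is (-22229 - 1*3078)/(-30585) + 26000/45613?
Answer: 1949538191/1395073605 ≈ 1.3974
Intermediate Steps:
(-22229 - 1*3078)/(-30585) + 26000/45613 = (-22229 - 3078)*(-1/30585) + 26000*(1/45613) = -25307*(-1/30585) + 26000/45613 = 25307/30585 + 26000/45613 = 1949538191/1395073605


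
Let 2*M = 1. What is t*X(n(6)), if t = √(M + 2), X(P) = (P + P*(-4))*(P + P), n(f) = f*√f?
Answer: -648*√10 ≈ -2049.2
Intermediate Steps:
M = ½ (M = (½)*1 = ½ ≈ 0.50000)
n(f) = f^(3/2)
X(P) = -6*P² (X(P) = (P - 4*P)*(2*P) = (-3*P)*(2*P) = -6*P²)
t = √10/2 (t = √(½ + 2) = √(5/2) = √10/2 ≈ 1.5811)
t*X(n(6)) = (√10/2)*(-6*(6^(3/2))²) = (√10/2)*(-6*(6*√6)²) = (√10/2)*(-6*216) = (√10/2)*(-1296) = -648*√10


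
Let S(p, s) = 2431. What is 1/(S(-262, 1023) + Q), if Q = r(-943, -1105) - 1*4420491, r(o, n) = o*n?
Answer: -1/3376045 ≈ -2.9620e-7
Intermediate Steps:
r(o, n) = n*o
Q = -3378476 (Q = -1105*(-943) - 1*4420491 = 1042015 - 4420491 = -3378476)
1/(S(-262, 1023) + Q) = 1/(2431 - 3378476) = 1/(-3376045) = -1/3376045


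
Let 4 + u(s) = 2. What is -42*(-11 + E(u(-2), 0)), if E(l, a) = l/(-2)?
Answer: 420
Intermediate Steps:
u(s) = -2 (u(s) = -4 + 2 = -2)
E(l, a) = -l/2 (E(l, a) = l*(-½) = -l/2)
-42*(-11 + E(u(-2), 0)) = -42*(-11 - ½*(-2)) = -42*(-11 + 1) = -42*(-10) = 420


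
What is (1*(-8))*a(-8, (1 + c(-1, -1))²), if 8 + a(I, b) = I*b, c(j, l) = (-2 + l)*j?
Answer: 1088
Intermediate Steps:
c(j, l) = j*(-2 + l)
a(I, b) = -8 + I*b
(1*(-8))*a(-8, (1 + c(-1, -1))²) = (1*(-8))*(-8 - 8*(1 - (-2 - 1))²) = -8*(-8 - 8*(1 - 1*(-3))²) = -8*(-8 - 8*(1 + 3)²) = -8*(-8 - 8*4²) = -8*(-8 - 8*16) = -8*(-8 - 128) = -8*(-136) = 1088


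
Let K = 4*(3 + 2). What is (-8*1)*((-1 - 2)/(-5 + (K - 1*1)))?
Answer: 12/7 ≈ 1.7143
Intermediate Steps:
K = 20 (K = 4*5 = 20)
(-8*1)*((-1 - 2)/(-5 + (K - 1*1))) = (-8*1)*((-1 - 2)/(-5 + (20 - 1*1))) = -(-24)/(-5 + (20 - 1)) = -(-24)/(-5 + 19) = -(-24)/14 = -8*(-3/14) = 12/7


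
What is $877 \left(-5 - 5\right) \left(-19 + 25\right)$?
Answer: $-52620$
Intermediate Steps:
$877 \left(-5 - 5\right) \left(-19 + 25\right) = 877 \left(\left(-10\right) 6\right) = 877 \left(-60\right) = -52620$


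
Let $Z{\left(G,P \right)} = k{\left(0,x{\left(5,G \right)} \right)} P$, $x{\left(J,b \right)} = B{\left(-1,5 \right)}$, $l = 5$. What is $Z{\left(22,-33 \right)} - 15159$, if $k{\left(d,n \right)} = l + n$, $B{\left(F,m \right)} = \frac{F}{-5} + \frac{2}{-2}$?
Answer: $- \frac{76488}{5} \approx -15298.0$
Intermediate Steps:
$B{\left(F,m \right)} = -1 - \frac{F}{5}$ ($B{\left(F,m \right)} = F \left(- \frac{1}{5}\right) + 2 \left(- \frac{1}{2}\right) = - \frac{F}{5} - 1 = -1 - \frac{F}{5}$)
$x{\left(J,b \right)} = - \frac{4}{5}$ ($x{\left(J,b \right)} = -1 - - \frac{1}{5} = -1 + \frac{1}{5} = - \frac{4}{5}$)
$k{\left(d,n \right)} = 5 + n$
$Z{\left(G,P \right)} = \frac{21 P}{5}$ ($Z{\left(G,P \right)} = \left(5 - \frac{4}{5}\right) P = \frac{21 P}{5}$)
$Z{\left(22,-33 \right)} - 15159 = \frac{21}{5} \left(-33\right) - 15159 = - \frac{693}{5} - 15159 = - \frac{76488}{5}$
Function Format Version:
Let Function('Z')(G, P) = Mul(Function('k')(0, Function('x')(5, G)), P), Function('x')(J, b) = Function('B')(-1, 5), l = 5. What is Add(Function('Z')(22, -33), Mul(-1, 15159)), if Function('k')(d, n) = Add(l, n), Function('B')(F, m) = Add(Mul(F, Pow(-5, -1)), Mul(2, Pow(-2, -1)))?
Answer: Rational(-76488, 5) ≈ -15298.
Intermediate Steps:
Function('B')(F, m) = Add(-1, Mul(Rational(-1, 5), F)) (Function('B')(F, m) = Add(Mul(F, Rational(-1, 5)), Mul(2, Rational(-1, 2))) = Add(Mul(Rational(-1, 5), F), -1) = Add(-1, Mul(Rational(-1, 5), F)))
Function('x')(J, b) = Rational(-4, 5) (Function('x')(J, b) = Add(-1, Mul(Rational(-1, 5), -1)) = Add(-1, Rational(1, 5)) = Rational(-4, 5))
Function('k')(d, n) = Add(5, n)
Function('Z')(G, P) = Mul(Rational(21, 5), P) (Function('Z')(G, P) = Mul(Add(5, Rational(-4, 5)), P) = Mul(Rational(21, 5), P))
Add(Function('Z')(22, -33), Mul(-1, 15159)) = Add(Mul(Rational(21, 5), -33), Mul(-1, 15159)) = Add(Rational(-693, 5), -15159) = Rational(-76488, 5)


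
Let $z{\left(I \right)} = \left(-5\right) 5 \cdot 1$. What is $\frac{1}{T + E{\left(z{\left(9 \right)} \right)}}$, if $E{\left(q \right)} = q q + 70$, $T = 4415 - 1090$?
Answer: $\frac{1}{4020} \approx 0.00024876$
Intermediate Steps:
$z{\left(I \right)} = -25$ ($z{\left(I \right)} = \left(-25\right) 1 = -25$)
$T = 3325$ ($T = 4415 - 1090 = 3325$)
$E{\left(q \right)} = 70 + q^{2}$ ($E{\left(q \right)} = q^{2} + 70 = 70 + q^{2}$)
$\frac{1}{T + E{\left(z{\left(9 \right)} \right)}} = \frac{1}{3325 + \left(70 + \left(-25\right)^{2}\right)} = \frac{1}{3325 + \left(70 + 625\right)} = \frac{1}{3325 + 695} = \frac{1}{4020}$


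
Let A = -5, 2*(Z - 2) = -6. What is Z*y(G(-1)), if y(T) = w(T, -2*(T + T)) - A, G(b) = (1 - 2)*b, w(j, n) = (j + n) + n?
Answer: 2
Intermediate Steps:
Z = -1 (Z = 2 + (½)*(-6) = 2 - 3 = -1)
w(j, n) = j + 2*n
G(b) = -b
y(T) = 5 - 7*T (y(T) = (T + 2*(-2*(T + T))) - 1*(-5) = (T + 2*(-4*T)) + 5 = (T - 8*T) + 5 = -7*T + 5 = 5 - 7*T)
Z*y(G(-1)) = -(5 - (-7)*(-1)) = -(5 - 7*1) = -(5 - 7) = -1*(-2) = 2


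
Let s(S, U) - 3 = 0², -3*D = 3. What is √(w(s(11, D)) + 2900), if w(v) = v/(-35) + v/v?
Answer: 2*√888405/35 ≈ 53.860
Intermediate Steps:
D = -1 (D = -⅓*3 = -1)
s(S, U) = 3 (s(S, U) = 3 + 0² = 3 + 0 = 3)
w(v) = 1 - v/35 (w(v) = v*(-1/35) + 1 = -v/35 + 1 = 1 - v/35)
√(w(s(11, D)) + 2900) = √((1 - 1/35*3) + 2900) = √((1 - 3/35) + 2900) = √(32/35 + 2900) = √(101532/35) = 2*√888405/35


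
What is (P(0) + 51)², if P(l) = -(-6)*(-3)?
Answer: 1089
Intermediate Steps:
P(l) = -18 (P(l) = -2*9 = -18)
(P(0) + 51)² = (-18 + 51)² = 33² = 1089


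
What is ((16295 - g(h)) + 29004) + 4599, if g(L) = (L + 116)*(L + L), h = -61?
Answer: 56608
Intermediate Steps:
g(L) = 2*L*(116 + L) (g(L) = (116 + L)*(2*L) = 2*L*(116 + L))
((16295 - g(h)) + 29004) + 4599 = ((16295 - 2*(-61)*(116 - 61)) + 29004) + 4599 = ((16295 - 2*(-61)*55) + 29004) + 4599 = ((16295 - 1*(-6710)) + 29004) + 4599 = ((16295 + 6710) + 29004) + 4599 = (23005 + 29004) + 4599 = 52009 + 4599 = 56608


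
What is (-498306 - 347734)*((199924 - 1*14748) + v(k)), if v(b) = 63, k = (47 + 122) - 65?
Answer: -156719603560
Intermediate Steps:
k = 104 (k = 169 - 65 = 104)
(-498306 - 347734)*((199924 - 1*14748) + v(k)) = (-498306 - 347734)*((199924 - 1*14748) + 63) = -846040*((199924 - 14748) + 63) = -846040*(185176 + 63) = -846040*185239 = -156719603560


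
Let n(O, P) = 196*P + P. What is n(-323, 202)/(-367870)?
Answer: -19897/183935 ≈ -0.10817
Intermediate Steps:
n(O, P) = 197*P
n(-323, 202)/(-367870) = (197*202)/(-367870) = 39794*(-1/367870) = -19897/183935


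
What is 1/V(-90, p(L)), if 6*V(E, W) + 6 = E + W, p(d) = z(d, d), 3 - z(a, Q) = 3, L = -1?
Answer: -1/16 ≈ -0.062500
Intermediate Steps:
z(a, Q) = 0 (z(a, Q) = 3 - 1*3 = 3 - 3 = 0)
p(d) = 0
V(E, W) = -1 + E/6 + W/6 (V(E, W) = -1 + (E + W)/6 = -1 + (E/6 + W/6) = -1 + E/6 + W/6)
1/V(-90, p(L)) = 1/(-1 + (⅙)*(-90) + (⅙)*0) = 1/(-1 - 15 + 0) = 1/(-16) = -1/16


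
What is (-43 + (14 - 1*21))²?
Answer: 2500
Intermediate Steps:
(-43 + (14 - 1*21))² = (-43 + (14 - 21))² = (-43 - 7)² = (-50)² = 2500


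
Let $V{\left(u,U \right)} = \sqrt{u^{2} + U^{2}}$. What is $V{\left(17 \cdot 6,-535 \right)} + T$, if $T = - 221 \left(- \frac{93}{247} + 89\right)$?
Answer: $- \frac{372130}{19} + \sqrt{296629} \approx -19041.0$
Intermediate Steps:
$V{\left(u,U \right)} = \sqrt{U^{2} + u^{2}}$
$T = - \frac{372130}{19}$ ($T = - 221 \left(\left(-93\right) \frac{1}{247} + 89\right) = - 221 \left(- \frac{93}{247} + 89\right) = \left(-221\right) \frac{21890}{247} = - \frac{372130}{19} \approx -19586.0$)
$V{\left(17 \cdot 6,-535 \right)} + T = \sqrt{\left(-535\right)^{2} + \left(17 \cdot 6\right)^{2}} - \frac{372130}{19} = \sqrt{286225 + 102^{2}} - \frac{372130}{19} = \sqrt{286225 + 10404} - \frac{372130}{19} = \sqrt{296629} - \frac{372130}{19} = - \frac{372130}{19} + \sqrt{296629}$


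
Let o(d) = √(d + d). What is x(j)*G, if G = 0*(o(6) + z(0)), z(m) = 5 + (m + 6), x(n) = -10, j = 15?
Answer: 0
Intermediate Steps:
o(d) = √2*√d (o(d) = √(2*d) = √2*√d)
z(m) = 11 + m (z(m) = 5 + (6 + m) = 11 + m)
G = 0 (G = 0*(√2*√6 + (11 + 0)) = 0*(2*√3 + 11) = 0*(11 + 2*√3) = 0)
x(j)*G = -10*0 = 0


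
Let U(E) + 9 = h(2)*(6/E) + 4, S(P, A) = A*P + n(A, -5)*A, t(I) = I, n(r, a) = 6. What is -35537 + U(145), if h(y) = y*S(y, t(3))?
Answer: -5153302/145 ≈ -35540.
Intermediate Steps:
S(P, A) = 6*A + A*P (S(P, A) = A*P + 6*A = 6*A + A*P)
h(y) = y*(18 + 3*y) (h(y) = y*(3*(6 + y)) = y*(18 + 3*y))
U(E) = -5 + 288/E (U(E) = -9 + ((3*2*(6 + 2))*(6/E) + 4) = -9 + ((3*2*8)*(6/E) + 4) = -9 + (48*(6/E) + 4) = -9 + (288/E + 4) = -9 + (4 + 288/E) = -5 + 288/E)
-35537 + U(145) = -35537 + (-5 + 288/145) = -35537 - 437/145 = -5153302/145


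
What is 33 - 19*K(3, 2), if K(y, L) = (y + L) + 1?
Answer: -81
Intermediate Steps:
K(y, L) = 1 + L + y (K(y, L) = (L + y) + 1 = 1 + L + y)
33 - 19*K(3, 2) = 33 - 19*(1 + 2 + 3) = 33 - 19*6 = 33 - 114 = -81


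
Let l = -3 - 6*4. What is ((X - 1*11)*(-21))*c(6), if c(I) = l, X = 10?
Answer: -567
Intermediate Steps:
l = -27 (l = -3 - 2*12 = -3 - 24 = -27)
c(I) = -27
((X - 1*11)*(-21))*c(6) = ((10 - 1*11)*(-21))*(-27) = ((10 - 11)*(-21))*(-27) = -1*(-21)*(-27) = 21*(-27) = -567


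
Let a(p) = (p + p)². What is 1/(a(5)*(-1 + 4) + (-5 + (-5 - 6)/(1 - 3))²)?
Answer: 4/1201 ≈ 0.0033306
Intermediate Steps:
a(p) = 4*p² (a(p) = (2*p)² = 4*p²)
1/(a(5)*(-1 + 4) + (-5 + (-5 - 6)/(1 - 3))²) = 1/((4*5²)*(-1 + 4) + (-5 + (-5 - 6)/(1 - 3))²) = 1/((4*25)*3 + (-5 - 11/(-2))²) = 1/(100*3 + (-5 - 11*(-½))²) = 1/(300 + (-5 + 11/2)²) = 1/(300 + (½)²) = 1/(300 + ¼) = 1/(1201/4) = 4/1201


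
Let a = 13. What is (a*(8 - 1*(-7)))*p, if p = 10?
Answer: 1950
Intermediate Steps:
(a*(8 - 1*(-7)))*p = (13*(8 - 1*(-7)))*10 = (13*(8 + 7))*10 = (13*15)*10 = 195*10 = 1950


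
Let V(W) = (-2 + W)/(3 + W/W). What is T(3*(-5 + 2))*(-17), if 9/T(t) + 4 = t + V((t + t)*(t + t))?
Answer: -34/15 ≈ -2.2667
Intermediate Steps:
V(W) = -½ + W/4 (V(W) = (-2 + W)/(3 + 1) = (-2 + W)/4 = (-2 + W)*(¼) = -½ + W/4)
T(t) = 9/(-9/2 + t + t²) (T(t) = 9/(-4 + (t + (-½ + ((t + t)*(t + t))/4))) = 9/(-4 + (t + (-½ + ((2*t)*(2*t))/4))) = 9/(-4 + (t + (-½ + (4*t²)/4))) = 9/(-4 + (t + (-½ + t²))) = 9/(-4 + (-½ + t + t²)) = 9/(-9/2 + t + t²))
T(3*(-5 + 2))*(-17) = (18/(-9 + 2*(3*(-5 + 2)) + 2*(3*(-5 + 2))²))*(-17) = (18/(-9 + 2*(3*(-3)) + 2*(3*(-3))²))*(-17) = (18/(-9 + 2*(-9) + 2*(-9)²))*(-17) = (18/(-9 - 18 + 2*81))*(-17) = (18/(-9 - 18 + 162))*(-17) = (18/135)*(-17) = (18*(1/135))*(-17) = (2/15)*(-17) = -34/15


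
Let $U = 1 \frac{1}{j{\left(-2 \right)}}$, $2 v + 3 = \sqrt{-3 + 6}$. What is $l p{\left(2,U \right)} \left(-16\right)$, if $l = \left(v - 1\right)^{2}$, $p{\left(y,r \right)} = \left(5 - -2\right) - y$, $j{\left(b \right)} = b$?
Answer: $-560 + 200 \sqrt{3} \approx -213.59$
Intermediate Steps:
$v = - \frac{3}{2} + \frac{\sqrt{3}}{2}$ ($v = - \frac{3}{2} + \frac{\sqrt{-3 + 6}}{2} = - \frac{3}{2} + \frac{\sqrt{3}}{2} \approx -0.63398$)
$U = - \frac{1}{2}$ ($U = 1 \frac{1}{-2} = 1 \left(- \frac{1}{2}\right) = - \frac{1}{2} \approx -0.5$)
$p{\left(y,r \right)} = 7 - y$ ($p{\left(y,r \right)} = \left(5 + 2\right) - y = 7 - y$)
$l = \left(- \frac{5}{2} + \frac{\sqrt{3}}{2}\right)^{2}$ ($l = \left(\left(- \frac{3}{2} + \frac{\sqrt{3}}{2}\right) - 1\right)^{2} = \left(- \frac{5}{2} + \frac{\sqrt{3}}{2}\right)^{2} \approx 2.6699$)
$l p{\left(2,U \right)} \left(-16\right) = \frac{\left(5 - \sqrt{3}\right)^{2}}{4} \left(7 - 2\right) \left(-16\right) = \frac{\left(5 - \sqrt{3}\right)^{2}}{4} \cdot 5 \left(-16\right) = \frac{5 \left(5 - \sqrt{3}\right)^{2}}{4} \left(-16\right) = - 20 \left(5 - \sqrt{3}\right)^{2}$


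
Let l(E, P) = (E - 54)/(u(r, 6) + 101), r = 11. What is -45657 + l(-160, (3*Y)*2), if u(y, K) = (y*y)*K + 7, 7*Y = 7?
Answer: -19039076/417 ≈ -45657.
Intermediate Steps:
Y = 1 (Y = (⅐)*7 = 1)
u(y, K) = 7 + K*y² (u(y, K) = y²*K + 7 = K*y² + 7 = 7 + K*y²)
l(E, P) = -9/139 + E/834 (l(E, P) = (E - 54)/((7 + 6*11²) + 101) = (-54 + E)/((7 + 6*121) + 101) = (-54 + E)/((7 + 726) + 101) = (-54 + E)/(733 + 101) = (-54 + E)/834 = (-54 + E)*(1/834) = -9/139 + E/834)
-45657 + l(-160, (3*Y)*2) = -45657 + (-9/139 + (1/834)*(-160)) = -45657 + (-9/139 - 80/417) = -45657 - 107/417 = -19039076/417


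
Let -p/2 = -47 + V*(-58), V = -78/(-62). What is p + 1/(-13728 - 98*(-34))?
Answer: 77325417/322276 ≈ 239.94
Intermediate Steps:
V = 39/31 (V = -78*(-1/62) = 39/31 ≈ 1.2581)
p = 7438/31 (p = -2*(-47 + (39/31)*(-58)) = -2*(-47 - 2262/31) = -2*(-3719/31) = 7438/31 ≈ 239.94)
p + 1/(-13728 - 98*(-34)) = 7438/31 + 1/(-13728 - 98*(-34)) = 7438/31 + 1/(-13728 + 3332) = 7438/31 + 1/(-10396) = 7438/31 - 1/10396 = 77325417/322276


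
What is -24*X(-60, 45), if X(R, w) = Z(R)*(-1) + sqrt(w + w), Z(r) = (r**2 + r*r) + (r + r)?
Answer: 169920 - 72*sqrt(10) ≈ 1.6969e+5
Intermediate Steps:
Z(r) = 2*r + 2*r**2 (Z(r) = (r**2 + r**2) + 2*r = 2*r**2 + 2*r = 2*r + 2*r**2)
X(R, w) = sqrt(2)*sqrt(w) - 2*R*(1 + R) (X(R, w) = (2*R*(1 + R))*(-1) + sqrt(w + w) = -2*R*(1 + R) + sqrt(2*w) = -2*R*(1 + R) + sqrt(2)*sqrt(w) = sqrt(2)*sqrt(w) - 2*R*(1 + R))
-24*X(-60, 45) = -24*(sqrt(2)*sqrt(45) - 2*(-60)*(1 - 60)) = -24*(sqrt(2)*(3*sqrt(5)) - 2*(-60)*(-59)) = -24*(3*sqrt(10) - 7080) = -24*(-7080 + 3*sqrt(10)) = 169920 - 72*sqrt(10)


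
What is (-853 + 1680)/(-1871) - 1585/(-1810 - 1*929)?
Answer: 700382/5124669 ≈ 0.13667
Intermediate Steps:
(-853 + 1680)/(-1871) - 1585/(-1810 - 1*929) = 827*(-1/1871) - 1585/(-1810 - 929) = -827/1871 - 1585/(-2739) = -827/1871 - 1585*(-1/2739) = -827/1871 + 1585/2739 = 700382/5124669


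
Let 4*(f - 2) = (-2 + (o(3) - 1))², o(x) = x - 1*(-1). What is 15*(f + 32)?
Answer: 2055/4 ≈ 513.75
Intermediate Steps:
o(x) = 1 + x (o(x) = x + 1 = 1 + x)
f = 9/4 (f = 2 + (-2 + ((1 + 3) - 1))²/4 = 2 + (-2 + (4 - 1))²/4 = 2 + (-2 + 3)²/4 = 2 + (¼)*1² = 2 + (¼)*1 = 2 + ¼ = 9/4 ≈ 2.2500)
15*(f + 32) = 15*(9/4 + 32) = 15*(137/4) = 2055/4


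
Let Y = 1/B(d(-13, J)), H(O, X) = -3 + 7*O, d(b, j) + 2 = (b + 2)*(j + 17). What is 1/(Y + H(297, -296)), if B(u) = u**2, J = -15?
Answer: 576/1195777 ≈ 0.00048169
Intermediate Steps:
d(b, j) = -2 + (2 + b)*(17 + j) (d(b, j) = -2 + (b + 2)*(j + 17) = -2 + (2 + b)*(17 + j))
Y = 1/576 (Y = 1/((32 + 2*(-15) + 17*(-13) - 13*(-15))**2) = 1/((32 - 30 - 221 + 195)**2) = 1/((-24)**2) = 1/576 ≈ 0.0017361)
1/(Y + H(297, -296)) = 1/(1/576 + (-3 + 7*297)) = 1/(1/576 + (-3 + 2079)) = 1/(1/576 + 2076) = 1/(1195777/576) = 576/1195777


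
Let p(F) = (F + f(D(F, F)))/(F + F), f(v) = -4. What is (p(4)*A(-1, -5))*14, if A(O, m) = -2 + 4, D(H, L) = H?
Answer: 0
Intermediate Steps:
A(O, m) = 2
p(F) = (-4 + F)/(2*F) (p(F) = (F - 4)/(F + F) = (-4 + F)/((2*F)) = (-4 + F)*(1/(2*F)) = (-4 + F)/(2*F))
(p(4)*A(-1, -5))*14 = (((1/2)*(-4 + 4)/4)*2)*14 = (((1/2)*(1/4)*0)*2)*14 = (0*2)*14 = 0*14 = 0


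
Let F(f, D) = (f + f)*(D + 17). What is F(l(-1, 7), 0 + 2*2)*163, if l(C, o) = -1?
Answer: -6846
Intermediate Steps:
F(f, D) = 2*f*(17 + D) (F(f, D) = (2*f)*(17 + D) = 2*f*(17 + D))
F(l(-1, 7), 0 + 2*2)*163 = (2*(-1)*(17 + (0 + 2*2)))*163 = (2*(-1)*(17 + (0 + 4)))*163 = (2*(-1)*(17 + 4))*163 = (2*(-1)*21)*163 = -42*163 = -6846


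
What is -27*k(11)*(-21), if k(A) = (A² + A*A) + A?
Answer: 143451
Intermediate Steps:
k(A) = A + 2*A² (k(A) = (A² + A²) + A = 2*A² + A = A + 2*A²)
-27*k(11)*(-21) = -297*(1 + 2*11)*(-21) = -297*(1 + 22)*(-21) = -297*23*(-21) = -27*253*(-21) = -6831*(-21) = 143451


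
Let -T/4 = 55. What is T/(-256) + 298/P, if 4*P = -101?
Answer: -70733/6464 ≈ -10.943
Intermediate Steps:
T = -220 (T = -4*55 = -220)
P = -101/4 (P = (¼)*(-101) = -101/4 ≈ -25.250)
T/(-256) + 298/P = -220/(-256) + 298/(-101/4) = -220*(-1/256) + 298*(-4/101) = 55/64 - 1192/101 = -70733/6464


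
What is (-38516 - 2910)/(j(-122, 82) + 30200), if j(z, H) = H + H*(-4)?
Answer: -20713/14977 ≈ -1.3830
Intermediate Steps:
j(z, H) = -3*H (j(z, H) = H - 4*H = -3*H)
(-38516 - 2910)/(j(-122, 82) + 30200) = (-38516 - 2910)/(-3*82 + 30200) = -41426/(-246 + 30200) = -41426/29954 = -41426*1/29954 = -20713/14977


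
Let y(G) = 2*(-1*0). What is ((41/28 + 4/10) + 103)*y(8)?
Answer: 0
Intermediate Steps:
y(G) = 0 (y(G) = 2*0 = 0)
((41/28 + 4/10) + 103)*y(8) = ((41/28 + 4/10) + 103)*0 = ((41*(1/28) + 4*(⅒)) + 103)*0 = ((41/28 + ⅖) + 103)*0 = (261/140 + 103)*0 = (14681/140)*0 = 0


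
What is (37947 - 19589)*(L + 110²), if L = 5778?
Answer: 328204324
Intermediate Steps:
(37947 - 19589)*(L + 110²) = (37947 - 19589)*(5778 + 110²) = 18358*(5778 + 12100) = 18358*17878 = 328204324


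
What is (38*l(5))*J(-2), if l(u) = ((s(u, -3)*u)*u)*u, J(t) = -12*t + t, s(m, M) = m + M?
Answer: 209000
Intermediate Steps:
s(m, M) = M + m
J(t) = -11*t
l(u) = u**3*(-3 + u) (l(u) = (((-3 + u)*u)*u)*u = ((u*(-3 + u))*u)*u = (u**2*(-3 + u))*u = u**3*(-3 + u))
(38*l(5))*J(-2) = (38*(5**3*(-3 + 5)))*(-11*(-2)) = (38*(125*2))*22 = (38*250)*22 = 9500*22 = 209000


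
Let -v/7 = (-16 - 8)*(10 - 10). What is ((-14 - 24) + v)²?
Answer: 1444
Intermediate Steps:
v = 0 (v = -7*(-16 - 8)*(10 - 10) = -(-168)*0 = -7*0 = 0)
((-14 - 24) + v)² = ((-14 - 24) + 0)² = (-38 + 0)² = (-38)² = 1444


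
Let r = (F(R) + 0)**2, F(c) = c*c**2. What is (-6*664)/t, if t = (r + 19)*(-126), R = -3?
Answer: 166/3927 ≈ 0.042271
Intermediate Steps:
F(c) = c**3
r = 729 (r = ((-3)**3 + 0)**2 = (-27 + 0)**2 = (-27)**2 = 729)
t = -94248 (t = (729 + 19)*(-126) = 748*(-126) = -94248)
(-6*664)/t = -6*664/(-94248) = -3984*(-1/94248) = 166/3927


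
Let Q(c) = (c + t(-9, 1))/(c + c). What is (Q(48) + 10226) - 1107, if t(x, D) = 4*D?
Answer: 218869/24 ≈ 9119.5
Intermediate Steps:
Q(c) = (4 + c)/(2*c) (Q(c) = (c + 4*1)/(c + c) = (c + 4)/((2*c)) = (4 + c)*(1/(2*c)) = (4 + c)/(2*c))
(Q(48) + 10226) - 1107 = ((½)*(4 + 48)/48 + 10226) - 1107 = ((½)*(1/48)*52 + 10226) - 1107 = (13/24 + 10226) - 1107 = 245437/24 - 1107 = 218869/24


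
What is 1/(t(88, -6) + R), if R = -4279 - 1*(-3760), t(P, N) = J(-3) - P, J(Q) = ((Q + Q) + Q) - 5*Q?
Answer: -1/601 ≈ -0.0016639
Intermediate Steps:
J(Q) = -2*Q (J(Q) = (2*Q + Q) - 5*Q = 3*Q - 5*Q = -2*Q)
t(P, N) = 6 - P (t(P, N) = -2*(-3) - P = 6 - P)
R = -519 (R = -4279 + 3760 = -519)
1/(t(88, -6) + R) = 1/((6 - 1*88) - 519) = 1/((6 - 88) - 519) = 1/(-82 - 519) = 1/(-601) = -1/601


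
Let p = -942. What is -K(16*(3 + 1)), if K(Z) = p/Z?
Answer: 471/32 ≈ 14.719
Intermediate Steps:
K(Z) = -942/Z
-K(16*(3 + 1)) = -(-942)/(16*(3 + 1)) = -(-942)/(16*4) = -(-942)/64 = -1*(-471/32) = 471/32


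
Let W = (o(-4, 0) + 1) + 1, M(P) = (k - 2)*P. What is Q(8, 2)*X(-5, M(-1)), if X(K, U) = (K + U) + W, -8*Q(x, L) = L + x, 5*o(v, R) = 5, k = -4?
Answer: -5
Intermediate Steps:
o(v, R) = 1 (o(v, R) = (⅕)*5 = 1)
Q(x, L) = -L/8 - x/8 (Q(x, L) = -(L + x)/8 = -L/8 - x/8)
M(P) = -6*P (M(P) = (-4 - 2)*P = -6*P)
W = 3 (W = (1 + 1) + 1 = 2 + 1 = 3)
X(K, U) = 3 + K + U (X(K, U) = (K + U) + 3 = 3 + K + U)
Q(8, 2)*X(-5, M(-1)) = (-⅛*2 - ⅛*8)*(3 - 5 - 6*(-1)) = (-¼ - 1)*(3 - 5 + 6) = -5/4*4 = -5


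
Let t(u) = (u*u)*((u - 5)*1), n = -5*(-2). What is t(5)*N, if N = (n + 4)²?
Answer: 0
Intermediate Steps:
n = 10
N = 196 (N = (10 + 4)² = 14² = 196)
t(u) = u²*(-5 + u) (t(u) = u²*((-5 + u)*1) = u²*(-5 + u))
t(5)*N = (5²*(-5 + 5))*196 = (25*0)*196 = 0*196 = 0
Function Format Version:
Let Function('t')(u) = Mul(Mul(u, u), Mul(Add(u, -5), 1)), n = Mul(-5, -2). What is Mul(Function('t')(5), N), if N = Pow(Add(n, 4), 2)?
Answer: 0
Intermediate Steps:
n = 10
N = 196 (N = Pow(Add(10, 4), 2) = Pow(14, 2) = 196)
Function('t')(u) = Mul(Pow(u, 2), Add(-5, u)) (Function('t')(u) = Mul(Pow(u, 2), Mul(Add(-5, u), 1)) = Mul(Pow(u, 2), Add(-5, u)))
Mul(Function('t')(5), N) = Mul(Mul(Pow(5, 2), Add(-5, 5)), 196) = Mul(Mul(25, 0), 196) = Mul(0, 196) = 0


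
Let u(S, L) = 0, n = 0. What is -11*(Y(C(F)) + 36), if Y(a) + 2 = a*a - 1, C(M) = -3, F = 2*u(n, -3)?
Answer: -462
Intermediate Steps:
F = 0 (F = 2*0 = 0)
Y(a) = -3 + a**2 (Y(a) = -2 + (a*a - 1) = -2 + (a**2 - 1) = -2 + (-1 + a**2) = -3 + a**2)
-11*(Y(C(F)) + 36) = -11*((-3 + (-3)**2) + 36) = -11*((-3 + 9) + 36) = -11*(6 + 36) = -11*42 = -462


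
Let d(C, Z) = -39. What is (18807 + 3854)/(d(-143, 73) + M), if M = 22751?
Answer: 1333/1336 ≈ 0.99775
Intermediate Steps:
(18807 + 3854)/(d(-143, 73) + M) = (18807 + 3854)/(-39 + 22751) = 22661/22712 = 22661*(1/22712) = 1333/1336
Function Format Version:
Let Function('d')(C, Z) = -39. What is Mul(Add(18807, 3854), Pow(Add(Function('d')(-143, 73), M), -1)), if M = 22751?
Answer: Rational(1333, 1336) ≈ 0.99775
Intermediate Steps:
Mul(Add(18807, 3854), Pow(Add(Function('d')(-143, 73), M), -1)) = Mul(Add(18807, 3854), Pow(Add(-39, 22751), -1)) = Mul(22661, Pow(22712, -1)) = Mul(22661, Rational(1, 22712)) = Rational(1333, 1336)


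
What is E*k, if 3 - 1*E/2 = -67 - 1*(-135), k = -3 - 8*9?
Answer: 9750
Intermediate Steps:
k = -75 (k = -3 - 72 = -75)
E = -130 (E = 6 - 2*(-67 - 1*(-135)) = 6 - 2*(-67 + 135) = 6 - 2*68 = 6 - 136 = -130)
E*k = -130*(-75) = 9750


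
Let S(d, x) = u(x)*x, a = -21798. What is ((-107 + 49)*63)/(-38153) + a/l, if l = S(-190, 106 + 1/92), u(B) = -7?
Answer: 3655338042/124035403 ≈ 29.470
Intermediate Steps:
S(d, x) = -7*x
l = -68271/92 (l = -7*(106 + 1/92) = -7*9753/92 = -68271/92 ≈ -742.08)
((-107 + 49)*63)/(-38153) + a/l = ((-107 + 49)*63)/(-38153) - 21798/(-68271/92) = -58*63*(-1/38153) - 21798*(-92/68271) = -3654*(-1/38153) + 95496/3251 = 3654/38153 + 95496/3251 = 3655338042/124035403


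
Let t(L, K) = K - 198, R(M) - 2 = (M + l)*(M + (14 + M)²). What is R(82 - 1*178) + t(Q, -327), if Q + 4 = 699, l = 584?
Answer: 3233941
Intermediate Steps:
R(M) = 2 + (584 + M)*(M + (14 + M)²) (R(M) = 2 + (M + 584)*(M + (14 + M)²) = 2 + (584 + M)*(M + (14 + M)²))
Q = 695 (Q = -4 + 699 = 695)
t(L, K) = -198 + K
R(82 - 1*178) + t(Q, -327) = (114466 + (82 - 1*178)³ + 613*(82 - 1*178)² + 17132*(82 - 1*178)) + (-198 - 327) = (114466 + (82 - 178)³ + 613*(82 - 178)² + 17132*(82 - 178)) - 525 = (114466 + (-96)³ + 613*(-96)² + 17132*(-96)) - 525 = (114466 - 884736 + 613*9216 - 1644672) - 525 = (114466 - 884736 + 5649408 - 1644672) - 525 = 3234466 - 525 = 3233941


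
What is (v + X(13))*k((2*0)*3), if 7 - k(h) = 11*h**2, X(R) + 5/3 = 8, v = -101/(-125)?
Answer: 18746/375 ≈ 49.989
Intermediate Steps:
v = 101/125 (v = -101*(-1/125) = 101/125 ≈ 0.80800)
X(R) = 19/3 (X(R) = -5/3 + 8 = 19/3)
k(h) = 7 - 11*h**2
(v + X(13))*k((2*0)*3) = (101/125 + 19/3)*(7 - 11*((2*0)*3)**2) = 2678*(7 - 11*(0*3)**2)/375 = 2678*(7 - 11*0**2)/375 = 2678*(7 - 11*0)/375 = 2678*(7 + 0)/375 = (2678/375)*7 = 18746/375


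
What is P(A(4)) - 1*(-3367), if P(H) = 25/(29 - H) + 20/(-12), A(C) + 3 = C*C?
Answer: 161611/48 ≈ 3366.9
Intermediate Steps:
A(C) = -3 + C² (A(C) = -3 + C*C = -3 + C²)
P(H) = -5/3 + 25/(29 - H) (P(H) = 25/(29 - H) + 20*(-1/12) = 25/(29 - H) - 5/3 = -5/3 + 25/(29 - H))
P(A(4)) - 1*(-3367) = 5*(14 - (-3 + 4²))/(3*(-29 + (-3 + 4²))) - 1*(-3367) = 5*(14 - (-3 + 16))/(3*(-29 + (-3 + 16))) + 3367 = 5*(14 - 1*13)/(3*(-29 + 13)) + 3367 = (5/3)*(14 - 13)/(-16) + 3367 = (5/3)*(-1/16)*1 + 3367 = -5/48 + 3367 = 161611/48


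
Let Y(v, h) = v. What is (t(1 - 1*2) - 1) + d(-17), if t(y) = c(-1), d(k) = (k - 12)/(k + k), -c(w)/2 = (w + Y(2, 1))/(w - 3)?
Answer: 6/17 ≈ 0.35294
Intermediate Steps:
c(w) = -2*(2 + w)/(-3 + w) (c(w) = -2*(w + 2)/(w - 3) = -2*(2 + w)/(-3 + w))
d(k) = (-12 + k)/(2*k) (d(k) = (-12 + k)/((2*k)) = (-12 + k)*(1/(2*k)) = (-12 + k)/(2*k))
t(y) = 1/2 (t(y) = 2*(-2 - 1*(-1))/(-3 - 1) = 2*(-2 + 1)/(-4) = 2*(-1/4)*(-1) = 1/2)
(t(1 - 1*2) - 1) + d(-17) = (1/2 - 1) + (1/2)*(-12 - 17)/(-17) = -1/2 + (1/2)*(-1/17)*(-29) = -1/2 + 29/34 = 6/17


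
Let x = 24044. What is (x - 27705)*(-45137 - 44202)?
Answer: 327070079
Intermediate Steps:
(x - 27705)*(-45137 - 44202) = (24044 - 27705)*(-45137 - 44202) = -3661*(-89339) = 327070079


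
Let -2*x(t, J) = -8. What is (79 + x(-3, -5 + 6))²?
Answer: 6889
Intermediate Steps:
x(t, J) = 4 (x(t, J) = -½*(-8) = 4)
(79 + x(-3, -5 + 6))² = (79 + 4)² = 83² = 6889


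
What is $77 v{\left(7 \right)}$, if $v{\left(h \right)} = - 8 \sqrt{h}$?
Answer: $- 616 \sqrt{7} \approx -1629.8$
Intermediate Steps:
$77 v{\left(7 \right)} = 77 \left(- 8 \sqrt{7}\right) = - 616 \sqrt{7}$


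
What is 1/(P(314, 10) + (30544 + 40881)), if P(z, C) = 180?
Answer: 1/71605 ≈ 1.3966e-5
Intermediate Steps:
1/(P(314, 10) + (30544 + 40881)) = 1/(180 + (30544 + 40881)) = 1/(180 + 71425) = 1/71605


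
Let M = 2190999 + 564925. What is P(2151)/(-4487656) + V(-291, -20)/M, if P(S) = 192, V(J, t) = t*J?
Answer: 799656891/386488714817 ≈ 0.0020690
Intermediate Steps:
M = 2755924
V(J, t) = J*t
P(2151)/(-4487656) + V(-291, -20)/M = 192/(-4487656) - 291*(-20)/2755924 = 192*(-1/4487656) + 5820*(1/2755924) = -24/560957 + 1455/688981 = 799656891/386488714817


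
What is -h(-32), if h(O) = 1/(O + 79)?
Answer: -1/47 ≈ -0.021277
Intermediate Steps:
h(O) = 1/(79 + O)
-h(-32) = -1/(79 - 32) = -1/47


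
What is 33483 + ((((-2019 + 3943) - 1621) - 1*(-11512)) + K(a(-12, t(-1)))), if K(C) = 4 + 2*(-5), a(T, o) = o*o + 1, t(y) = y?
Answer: 45292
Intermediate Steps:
a(T, o) = 1 + o² (a(T, o) = o² + 1 = 1 + o²)
K(C) = -6 (K(C) = 4 - 10 = -6)
33483 + ((((-2019 + 3943) - 1621) - 1*(-11512)) + K(a(-12, t(-1)))) = 33483 + ((((-2019 + 3943) - 1621) - 1*(-11512)) - 6) = 33483 + (((1924 - 1621) + 11512) - 6) = 33483 + ((303 + 11512) - 6) = 33483 + (11815 - 6) = 33483 + 11809 = 45292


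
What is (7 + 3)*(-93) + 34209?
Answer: 33279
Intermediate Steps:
(7 + 3)*(-93) + 34209 = 10*(-93) + 34209 = -930 + 34209 = 33279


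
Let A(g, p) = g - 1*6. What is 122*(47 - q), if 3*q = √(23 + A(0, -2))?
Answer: 5734 - 122*√17/3 ≈ 5566.3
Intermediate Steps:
A(g, p) = -6 + g (A(g, p) = g - 6 = -6 + g)
q = √17/3 (q = √(23 + (-6 + 0))/3 = √(23 - 6)/3 = √17/3 ≈ 1.3744)
122*(47 - q) = 122*(47 - √17/3) = 5734 - 122*√17/3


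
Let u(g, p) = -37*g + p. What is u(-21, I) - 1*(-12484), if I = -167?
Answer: 13094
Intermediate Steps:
u(g, p) = p - 37*g
u(-21, I) - 1*(-12484) = (-167 - 37*(-21)) - 1*(-12484) = (-167 + 777) + 12484 = 610 + 12484 = 13094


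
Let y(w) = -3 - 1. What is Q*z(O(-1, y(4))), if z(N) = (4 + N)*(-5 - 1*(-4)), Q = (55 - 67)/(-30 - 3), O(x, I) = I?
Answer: 0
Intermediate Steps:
y(w) = -4
Q = 4/11 (Q = -12/(-33) = -12*(-1/33) = 4/11 ≈ 0.36364)
z(N) = -4 - N (z(N) = (4 + N)*(-5 + 4) = (4 + N)*(-1) = -4 - N)
Q*z(O(-1, y(4))) = 4*(-4 - 1*(-4))/11 = 4*(-4 + 4)/11 = (4/11)*0 = 0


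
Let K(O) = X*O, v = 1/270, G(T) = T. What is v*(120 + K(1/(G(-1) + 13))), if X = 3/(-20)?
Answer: 9599/21600 ≈ 0.44440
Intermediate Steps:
X = -3/20 (X = 3*(-1/20) = -3/20 ≈ -0.15000)
v = 1/270 ≈ 0.0037037
K(O) = -3*O/20
v*(120 + K(1/(G(-1) + 13))) = (120 - 3/(20*(-1 + 13)))/270 = (120 - 3/20/12)/270 = (120 - 3/20*1/12)/270 = (120 - 1/80)/270 = (1/270)*(9599/80) = 9599/21600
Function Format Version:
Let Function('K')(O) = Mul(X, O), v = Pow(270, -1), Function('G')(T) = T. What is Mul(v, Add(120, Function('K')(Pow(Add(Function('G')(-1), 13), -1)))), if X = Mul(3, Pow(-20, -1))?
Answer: Rational(9599, 21600) ≈ 0.44440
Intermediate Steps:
X = Rational(-3, 20) (X = Mul(3, Rational(-1, 20)) = Rational(-3, 20) ≈ -0.15000)
v = Rational(1, 270) ≈ 0.0037037
Function('K')(O) = Mul(Rational(-3, 20), O)
Mul(v, Add(120, Function('K')(Pow(Add(Function('G')(-1), 13), -1)))) = Mul(Rational(1, 270), Add(120, Mul(Rational(-3, 20), Pow(Add(-1, 13), -1)))) = Mul(Rational(1, 270), Add(120, Mul(Rational(-3, 20), Pow(12, -1)))) = Mul(Rational(1, 270), Add(120, Mul(Rational(-3, 20), Rational(1, 12)))) = Mul(Rational(1, 270), Add(120, Rational(-1, 80))) = Mul(Rational(1, 270), Rational(9599, 80)) = Rational(9599, 21600)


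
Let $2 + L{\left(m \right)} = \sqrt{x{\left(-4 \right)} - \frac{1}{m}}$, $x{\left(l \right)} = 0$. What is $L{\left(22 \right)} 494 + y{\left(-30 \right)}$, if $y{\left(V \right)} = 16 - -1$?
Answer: $-971 + \frac{247 i \sqrt{22}}{11} \approx -971.0 + 105.32 i$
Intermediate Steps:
$y{\left(V \right)} = 17$ ($y{\left(V \right)} = 16 + 1 = 17$)
$L{\left(m \right)} = -2 + \sqrt{- \frac{1}{m}}$ ($L{\left(m \right)} = -2 + \sqrt{0 - \frac{1}{m}} = -2 + \sqrt{- \frac{1}{m}}$)
$L{\left(22 \right)} 494 + y{\left(-30 \right)} = \left(-2 + \sqrt{- \frac{1}{22}}\right) 494 + 17 = \left(-2 + \frac{i \sqrt{22}}{22}\right) 494 + 17 = \left(-988 + \frac{247 i \sqrt{22}}{11}\right) + 17 = -971 + \frac{247 i \sqrt{22}}{11}$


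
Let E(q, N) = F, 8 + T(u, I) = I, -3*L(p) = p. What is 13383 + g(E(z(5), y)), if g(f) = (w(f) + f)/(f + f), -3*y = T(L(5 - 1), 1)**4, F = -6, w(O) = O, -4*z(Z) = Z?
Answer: 13384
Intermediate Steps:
L(p) = -p/3
z(Z) = -Z/4
T(u, I) = -8 + I
y = -2401/3 (y = -(-8 + 1)**4/3 = -1/3*(-7)**4 = -1/3*2401 = -2401/3 ≈ -800.33)
E(q, N) = -6
g(f) = 1 (g(f) = (f + f)/(f + f) = (2*f)/((2*f)) = (2*f)*(1/(2*f)) = 1)
13383 + g(E(z(5), y)) = 13383 + 1 = 13384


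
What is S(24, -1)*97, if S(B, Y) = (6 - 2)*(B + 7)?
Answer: 12028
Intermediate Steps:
S(B, Y) = 28 + 4*B (S(B, Y) = 4*(7 + B) = 28 + 4*B)
S(24, -1)*97 = (28 + 4*24)*97 = (28 + 96)*97 = 124*97 = 12028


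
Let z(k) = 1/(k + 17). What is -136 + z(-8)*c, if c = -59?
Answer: -1283/9 ≈ -142.56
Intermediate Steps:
z(k) = 1/(17 + k)
-136 + z(-8)*c = -136 - 59/(17 - 8) = -136 - 59/9 = -1283/9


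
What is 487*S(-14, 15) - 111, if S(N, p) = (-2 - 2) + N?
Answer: -8877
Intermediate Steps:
S(N, p) = -4 + N
487*S(-14, 15) - 111 = 487*(-4 - 14) - 111 = 487*(-18) - 111 = -8766 - 111 = -8877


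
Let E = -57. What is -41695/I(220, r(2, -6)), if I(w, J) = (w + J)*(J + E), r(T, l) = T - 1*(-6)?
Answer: 41695/11172 ≈ 3.7321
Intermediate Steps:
r(T, l) = 6 + T (r(T, l) = T + 6 = 6 + T)
I(w, J) = (-57 + J)*(J + w) (I(w, J) = (w + J)*(J - 57) = (J + w)*(-57 + J) = (-57 + J)*(J + w))
-41695/I(220, r(2, -6)) = -41695/((6 + 2)² - 57*(6 + 2) - 57*220 + (6 + 2)*220) = -41695/(8² - 57*8 - 12540 + 8*220) = -41695/(64 - 456 - 12540 + 1760) = -41695/(-11172) = -41695*(-1/11172) = 41695/11172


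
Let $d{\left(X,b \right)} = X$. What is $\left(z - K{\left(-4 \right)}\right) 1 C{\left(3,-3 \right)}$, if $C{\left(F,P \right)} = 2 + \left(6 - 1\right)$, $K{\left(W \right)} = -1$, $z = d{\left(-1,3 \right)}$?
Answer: $0$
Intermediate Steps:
$z = -1$
$C{\left(F,P \right)} = 7$ ($C{\left(F,P \right)} = 2 + 5 = 7$)
$\left(z - K{\left(-4 \right)}\right) 1 C{\left(3,-3 \right)} = \left(-1 - -1\right) 1 \cdot 7 = \left(-1 + 1\right) 1 \cdot 7 = 0 \cdot 1 \cdot 7 = 0 \cdot 7 = 0$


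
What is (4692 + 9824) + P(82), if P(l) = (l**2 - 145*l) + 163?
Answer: 9513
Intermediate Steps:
P(l) = 163 + l**2 - 145*l
(4692 + 9824) + P(82) = (4692 + 9824) + (163 + 82**2 - 145*82) = 14516 + (163 + 6724 - 11890) = 14516 - 5003 = 9513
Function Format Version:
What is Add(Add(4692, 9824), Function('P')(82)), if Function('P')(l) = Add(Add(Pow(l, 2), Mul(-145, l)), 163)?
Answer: 9513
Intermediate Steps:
Function('P')(l) = Add(163, Pow(l, 2), Mul(-145, l))
Add(Add(4692, 9824), Function('P')(82)) = Add(Add(4692, 9824), Add(163, Pow(82, 2), Mul(-145, 82))) = Add(14516, Add(163, 6724, -11890)) = Add(14516, -5003) = 9513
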